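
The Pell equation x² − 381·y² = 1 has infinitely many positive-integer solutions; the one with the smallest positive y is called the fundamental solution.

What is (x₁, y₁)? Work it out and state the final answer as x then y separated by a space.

1015 52

d=381: √d = [19; 1,1,12,1,1,38] (ℓ=6, even), read p_5/q_5
step 0: (19, 1)  from 19·(1,0) + (0,1)
…
step 2: (39, 2)  from 1·(20,1) + (19,1)
step 3: (488, 25)  from 12·(39,2) + (20,1)
step 4: (527, 27)  from 1·(488,25) + (39,2)
step 5: (1015, 52)  from 1·(527,27) + (488,25)
(x₁, y₁) = (1015, 52);  1015² − 381·52² = 1 ✓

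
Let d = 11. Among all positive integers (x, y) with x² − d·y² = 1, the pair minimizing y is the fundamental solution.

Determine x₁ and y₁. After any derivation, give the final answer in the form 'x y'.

√11 → a₀=3, period (3,6); ℓ=2 even so k=1
step 0: (3, 1)  from 3·(1,0) + (0,1)
step 1: (10, 3)  from 3·(3,1) + (1,0)
fundamental: x₁=10, y₁=3  (since 100 − 11·9 = 1)

10 3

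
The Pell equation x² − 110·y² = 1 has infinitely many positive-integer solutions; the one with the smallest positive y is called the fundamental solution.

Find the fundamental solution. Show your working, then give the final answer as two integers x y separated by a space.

d=110: √d = [10; 2,20] (ℓ=2, even), read p_1/q_1
k=0  a_k=10  p_k/q_k = 10/1
k=1  a_k=2  p_k/q_k = 21/2
fundamental: x₁=21, y₁=2  (since 441 − 110·4 = 1)

21 2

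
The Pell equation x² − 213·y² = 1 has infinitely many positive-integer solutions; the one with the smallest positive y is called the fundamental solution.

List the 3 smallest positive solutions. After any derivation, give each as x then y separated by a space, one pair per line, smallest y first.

194399 13320
75581942401 5178789360
29386108041429599 2013502945575960

d=213: √d = [14; 1,1,2,6,1,8,1,6,2,1,1,28] (ℓ=12, even), read p_11/q_11
k=0  a_k=14  p_k/q_k = 14/1
k=1  a_k=1  p_k/q_k = 15/1
k=2  a_k=1  p_k/q_k = 29/2
k=3  a_k=2  p_k/q_k = 73/5
…
k=7  a_k=1  p_k/q_k = 5327/365
…
k=9  a_k=2  p_k/q_k = 78825/5401
k=10  a_k=1  p_k/q_k = 115574/7919
k=11  a_k=1  p_k/q_k = 194399/13320
fundamental: x₁=194399, y₁=13320  (since 37790971201 − 213·177422400 = 1)
(194399+13320√213)^2 = 75581942401 + 5178789360√213
(194399+13320√213)^3 = 29386108041429599 + 2013502945575960√213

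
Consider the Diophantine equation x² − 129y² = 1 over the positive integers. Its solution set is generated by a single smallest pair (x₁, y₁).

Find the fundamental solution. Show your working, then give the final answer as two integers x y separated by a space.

16855 1484

d=129: √d = [11; 2,1,3,1,6,1,3,1,2,22] (ℓ=10, even), read p_9/q_9
a_0=11:  p_0=11·1+0=11,  q_0=11·0+1=1
…
a_2=1:  p_2=1·23+11=34,  q_2=1·2+1=3
…
a_5=6:  p_5=6·159+125=1079,  q_5=6·14+11=95
a_6=1:  p_6=1·1079+159=1238,  q_6=1·95+14=109
a_7=3:  p_7=3·1238+1079=4793,  q_7=3·109+95=422
a_8=1:  p_8=1·4793+1238=6031,  q_8=1·422+109=531
a_9=2:  p_9=2·6031+4793=16855,  q_9=2·531+422=1484
(x₁, y₁) = (16855, 1484);  16855² − 129·1484² = 1 ✓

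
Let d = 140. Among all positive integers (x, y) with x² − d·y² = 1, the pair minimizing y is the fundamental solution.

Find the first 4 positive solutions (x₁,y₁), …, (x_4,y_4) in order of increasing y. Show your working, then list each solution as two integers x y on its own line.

√140 = [11; 1,4,1,22, …], period ℓ=4 (even) → k=3
step 0: (11, 1)  from 11·(1,0) + (0,1)
step 1: (12, 1)  from 1·(11,1) + (1,0)
step 2: (59, 5)  from 4·(12,1) + (11,1)
step 3: (71, 6)  from 1·(59,5) + (12,1)
→ (71, 6).  Check: 71²=5041, 140·6²=5040, difference 1.
(x_2, y_2) = (71·71 + 140·6·6, 71·6 + 6·71) = (10081, 852)
(x_3, y_3) = (71·10081 + 140·6·852, 71·852 + 6·10081) = (1431431, 120978)
(x_4, y_4) = (71·1431431 + 140·6·120978, 71·120978 + 6·1431431) = (203253121, 17178024)

71 6
10081 852
1431431 120978
203253121 17178024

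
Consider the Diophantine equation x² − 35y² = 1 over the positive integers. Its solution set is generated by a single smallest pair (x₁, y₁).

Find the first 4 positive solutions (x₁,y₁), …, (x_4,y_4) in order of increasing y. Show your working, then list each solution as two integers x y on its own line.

6 1
71 12
846 143
10081 1704

[5; 1,10] for √35; ℓ=2 ⇒ convergent index 1
a_0=5:  p_0=5·1+0=5,  q_0=5·0+1=1
a_1=1:  p_1=1·5+1=6,  q_1=1·1+0=1
→ (6, 1).  Check: 6²=36, 35·1²=35, difference 1.
(6+1√35)^2 = 71 + 12√35
(6+1√35)^3 = 846 + 143√35
(6+1√35)^4 = 10081 + 1704√35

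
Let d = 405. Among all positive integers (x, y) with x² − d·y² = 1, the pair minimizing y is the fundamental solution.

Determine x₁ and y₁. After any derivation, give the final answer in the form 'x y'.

d=405: √d = [20; 8,40] (ℓ=2, even), read p_1/q_1
a_0=20:  p_0=20·1+0=20,  q_0=20·0+1=1
a_1=8:  p_1=8·20+1=161,  q_1=8·1+0=8
→ (161, 8).  Check: 161²=25921, 405·8²=25920, difference 1.

161 8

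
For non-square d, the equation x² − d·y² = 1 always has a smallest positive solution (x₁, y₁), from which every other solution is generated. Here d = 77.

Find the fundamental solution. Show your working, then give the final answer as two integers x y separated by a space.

351 40

d=77: √d = [8; 1,3,2,3,1,16] (ℓ=6, even), read p_5/q_5
k=0  a_k=8  p_k/q_k = 8/1
k=1  a_k=1  p_k/q_k = 9/1
k=2  a_k=3  p_k/q_k = 35/4
k=3  a_k=2  p_k/q_k = 79/9
k=4  a_k=3  p_k/q_k = 272/31
k=5  a_k=1  p_k/q_k = 351/40
fundamental: x₁=351, y₁=40  (since 123201 − 77·1600 = 1)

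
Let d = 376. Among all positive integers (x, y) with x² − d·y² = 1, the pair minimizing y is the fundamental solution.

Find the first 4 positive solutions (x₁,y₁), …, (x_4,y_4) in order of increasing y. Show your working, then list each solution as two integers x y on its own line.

2143295 110532
9187426914049 473805365880
39382732335491159615 2031009343327438668
168817626601983862467148801 8706104341013491514496240

d=376: √d = [19; 2,1,1,3,1,…,1,2,38] (ℓ=16, even), read p_15/q_15
k=0  a_k=19  p_k/q_k = 19/1
…
k=2  a_k=1  p_k/q_k = 58/3
k=3  a_k=1  p_k/q_k = 97/5
…
k=5  a_k=1  p_k/q_k = 446/23
…
k=7  a_k=2  p_k/q_k = 2928/151
…
k=10  a_k=2  p_k/q_k = 70621/3642
…
k=13  a_k=1  p_k/q_k = 468441/24158
k=14  a_k=1  p_k/q_k = 837427/43187
k=15  a_k=2  p_k/q_k = 2143295/110532
fundamental: x₁=2143295, y₁=110532  (since 4593713457025 − 376·12217323024 = 1)
(x_2, y_2) = (2143295·2143295 + 376·110532·110532, 2143295·110532 + 110532·2143295) = (9187426914049, 473805365880)
(x_3, y_3) = (2143295·9187426914049 + 376·110532·473805365880, 2143295·473805365880 + 110532·9187426914049) = (39382732335491159615, 2031009343327438668)
(x_4, y_4) = (2143295·39382732335491159615 + 376·110532·2031009343327438668, 2143295·2031009343327438668 + 110532·39382732335491159615) = (168817626601983862467148801, 8706104341013491514496240)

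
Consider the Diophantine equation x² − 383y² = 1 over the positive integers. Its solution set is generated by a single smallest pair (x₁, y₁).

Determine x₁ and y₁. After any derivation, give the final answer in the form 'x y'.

d=383: √d = [19; 1,1,3,19,3,1,1,38] (ℓ=8, even), read p_7/q_7
step 0: (19, 1)  from 19·(1,0) + (0,1)
step 1: (20, 1)  from 1·(19,1) + (1,0)
…
step 4: (2642, 135)  from 19·(137,7) + (39,2)
step 5: (8063, 412)  from 3·(2642,135) + (137,7)
step 6: (10705, 547)  from 1·(8063,412) + (2642,135)
step 7: (18768, 959)  from 1·(10705,547) + (8063,412)
→ (18768, 959).  Check: 18768²=352237824, 383·959²=352237823, difference 1.

18768 959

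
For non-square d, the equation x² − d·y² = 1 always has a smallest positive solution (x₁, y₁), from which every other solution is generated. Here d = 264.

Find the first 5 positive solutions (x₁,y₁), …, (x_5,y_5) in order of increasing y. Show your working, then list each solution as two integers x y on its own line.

65 4
8449 520
1098305 67596
142771201 8786960
18559157825 1142237204

d=264: √d = [16; 4,32] (ℓ=2, even), read p_1/q_1
a_0=16:  p_0=16·1+0=16,  q_0=16·0+1=1
a_1=4:  p_1=4·16+1=65,  q_1=4·1+0=4
fundamental: x₁=65, y₁=4  (since 4225 − 264·16 = 1)
n=2: (65,4)∘(65,4) = (65·65+264·4·4, 65·4+4·65) = (8449,520)
n=3: (8449,520)∘(65,4) = (65·8449+264·4·520, 65·520+4·8449) = (1098305,67596)
n=4: (1098305,67596)∘(65,4) = (65·1098305+264·4·67596, 65·67596+4·1098305) = (142771201,8786960)
n=5: (142771201,8786960)∘(65,4) = (65·142771201+264·4·8786960, 65·8786960+4·142771201) = (18559157825,1142237204)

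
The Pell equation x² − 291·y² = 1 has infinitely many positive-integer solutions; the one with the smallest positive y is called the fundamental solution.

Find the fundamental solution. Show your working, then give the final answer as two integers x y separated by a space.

d=291: √d = [17; 17,34] (ℓ=2, even), read p_1/q_1
i=0: a=17 ⇒ p=17, q=1
i=1: a=17 ⇒ p=290, q=17
(x₁, y₁) = (290, 17);  290² − 291·17² = 1 ✓

290 17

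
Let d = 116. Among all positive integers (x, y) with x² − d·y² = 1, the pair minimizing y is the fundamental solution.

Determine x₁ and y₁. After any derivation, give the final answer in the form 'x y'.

√116 → a₀=10, period (1,3,2,1,4,1,2,3,1,20); ℓ=10 even so k=9
step 0: (10, 1)  from 10·(1,0) + (0,1)
step 1: (11, 1)  from 1·(10,1) + (1,0)
step 2: (43, 4)  from 3·(11,1) + (10,1)
step 3: (97, 9)  from 2·(43,4) + (11,1)
step 4: (140, 13)  from 1·(97,9) + (43,4)
…
step 6: (797, 74)  from 1·(657,61) + (140,13)
step 7: (2251, 209)  from 2·(797,74) + (657,61)
step 8: (7550, 701)  from 3·(2251,209) + (797,74)
step 9: (9801, 910)  from 1·(7550,701) + (2251,209)
(x₁, y₁) = (9801, 910);  9801² − 116·910² = 1 ✓

9801 910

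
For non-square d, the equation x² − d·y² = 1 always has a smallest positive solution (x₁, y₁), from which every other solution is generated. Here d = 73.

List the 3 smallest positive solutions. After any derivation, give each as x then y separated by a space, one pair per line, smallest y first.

√73 → a₀=8, period (1,1,5,5,1,1,16); ℓ=7 odd so k=13
step 0: (8, 1)  from 8·(1,0) + (0,1)
…
step 5: (581, 68)  from 1·(487,57) + (94,11)
step 6: (1068, 125)  from 1·(581,68) + (487,57)
…
step 12: (1241008, 145249)  from 1·(1040241,121751) + (200767,23498)
step 13: (2281249, 267000)  from 1·(1241008,145249) + (1040241,121751)
→ (2281249, 267000).  Check: 2281249²=5204097000001, 73·267000²=5204097000000, difference 1.
k=2:  x_2 = 2281249·2281249+73·267000·267000 = 10408194000001,  y_2 = 2281249·267000+267000·2281249 = 1218186966000
k=3:  x_3 = 2281249·10408194000001+73·267000·1218186966000 = 47487364308614281249,  y_3 = 2281249·1218186966000+267000·10408194000001 = 5557975596000801000

2281249 267000
10408194000001 1218186966000
47487364308614281249 5557975596000801000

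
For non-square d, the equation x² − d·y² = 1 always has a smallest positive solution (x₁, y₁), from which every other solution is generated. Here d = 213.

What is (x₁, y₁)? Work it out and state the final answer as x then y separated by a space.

d=213: √d = [14; 1,1,2,6,1,8,1,6,2,1,1,28] (ℓ=12, even), read p_11/q_11
step 0: (14, 1)  from 14·(1,0) + (0,1)
step 1: (15, 1)  from 1·(14,1) + (1,0)
…
step 3: (73, 5)  from 2·(29,2) + (15,1)
step 4: (467, 32)  from 6·(73,5) + (29,2)
step 5: (540, 37)  from 1·(467,32) + (73,5)
step 6: (4787, 328)  from 8·(540,37) + (467,32)
step 7: (5327, 365)  from 1·(4787,328) + (540,37)
step 8: (36749, 2518)  from 6·(5327,365) + (4787,328)
…
step 10: (115574, 7919)  from 1·(78825,5401) + (36749,2518)
step 11: (194399, 13320)  from 1·(115574,7919) + (78825,5401)
fundamental: x₁=194399, y₁=13320  (since 37790971201 − 213·177422400 = 1)

194399 13320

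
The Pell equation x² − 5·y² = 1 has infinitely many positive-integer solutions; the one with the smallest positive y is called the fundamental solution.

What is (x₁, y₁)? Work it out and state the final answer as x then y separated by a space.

9 4

√5 = [2; 4, …], period ℓ=1 (odd) → k=1
k=0  a_k=2  p_k/q_k = 2/1
k=1  a_k=4  p_k/q_k = 9/4
fundamental: x₁=9, y₁=4  (since 81 − 5·16 = 1)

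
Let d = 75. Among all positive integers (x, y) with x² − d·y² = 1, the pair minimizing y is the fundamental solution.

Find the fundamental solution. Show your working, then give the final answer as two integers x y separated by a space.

d=75: √d = [8; 1,1,1,16] (ℓ=4, even), read p_3/q_3
a_0=8:  p_0=8·1+0=8,  q_0=8·0+1=1
…
a_2=1:  p_2=1·9+8=17,  q_2=1·1+1=2
a_3=1:  p_3=1·17+9=26,  q_3=1·2+1=3
→ (26, 3).  Check: 26²=676, 75·3²=675, difference 1.

26 3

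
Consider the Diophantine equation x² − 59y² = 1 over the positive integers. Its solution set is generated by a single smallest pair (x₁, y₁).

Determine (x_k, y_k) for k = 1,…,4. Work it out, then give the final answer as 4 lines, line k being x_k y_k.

530 69
561799 73140
595506410 77528331
631236232801 82179957720

√59 = [7; 1,2,7,2,1,14, …], period ℓ=6 (even) → k=5
k=0  a_k=7  p_k/q_k = 7/1
k=1  a_k=1  p_k/q_k = 8/1
k=2  a_k=2  p_k/q_k = 23/3
k=3  a_k=7  p_k/q_k = 169/22
k=4  a_k=2  p_k/q_k = 361/47
k=5  a_k=1  p_k/q_k = 530/69
→ (530, 69).  Check: 530²=280900, 59·69²=280899, difference 1.
k=2:  x_2 = 530·530+59·69·69 = 561799,  y_2 = 530·69+69·530 = 73140
k=3:  x_3 = 530·561799+59·69·73140 = 595506410,  y_3 = 530·73140+69·561799 = 77528331
k=4:  x_4 = 530·595506410+59·69·77528331 = 631236232801,  y_4 = 530·77528331+69·595506410 = 82179957720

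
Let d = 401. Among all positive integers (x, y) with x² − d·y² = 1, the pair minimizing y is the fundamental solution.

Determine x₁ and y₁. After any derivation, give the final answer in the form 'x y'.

d=401: √d = [20; 40] (ℓ=1, odd), read p_1/q_1
i=0: a=20 ⇒ p=20, q=1
i=1: a=40 ⇒ p=801, q=40
→ (801, 40).  Check: 801²=641601, 401·40²=641600, difference 1.

801 40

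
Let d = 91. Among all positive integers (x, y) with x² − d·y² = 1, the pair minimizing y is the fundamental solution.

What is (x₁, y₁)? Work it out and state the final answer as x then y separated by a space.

1574 165

d=91: √d = [9; 1,1,5,1,5,1,1,18] (ℓ=8, even), read p_7/q_7
i=0: a=9 ⇒ p=9, q=1
i=1: a=1 ⇒ p=10, q=1
i=2: a=1 ⇒ p=19, q=2
…
i=6: a=1 ⇒ p=849, q=89
i=7: a=1 ⇒ p=1574, q=165
→ (1574, 165).  Check: 1574²=2477476, 91·165²=2477475, difference 1.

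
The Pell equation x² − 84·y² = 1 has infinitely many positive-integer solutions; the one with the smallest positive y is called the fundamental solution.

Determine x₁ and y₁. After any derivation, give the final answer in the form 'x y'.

55 6

[9; 6,18] for √84; ℓ=2 ⇒ convergent index 1
a_0=9:  p_0=9·1+0=9,  q_0=9·0+1=1
a_1=6:  p_1=6·9+1=55,  q_1=6·1+0=6
(x₁, y₁) = (55, 6);  55² − 84·6² = 1 ✓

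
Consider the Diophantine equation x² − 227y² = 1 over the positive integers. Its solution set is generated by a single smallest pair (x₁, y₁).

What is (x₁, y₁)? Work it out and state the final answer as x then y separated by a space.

d=227: √d = [15; 15,30] (ℓ=2, even), read p_1/q_1
step 0: (15, 1)  from 15·(1,0) + (0,1)
step 1: (226, 15)  from 15·(15,1) + (1,0)
(x₁, y₁) = (226, 15);  226² − 227·15² = 1 ✓

226 15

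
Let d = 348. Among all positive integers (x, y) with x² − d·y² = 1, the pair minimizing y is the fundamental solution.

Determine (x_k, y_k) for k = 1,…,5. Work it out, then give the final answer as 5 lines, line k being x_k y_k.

1567 84
4910977 263256
15391000351 825044220
48235390189057 2585688322224
151169697461504287 8103546376805796

√348 → a₀=18, period (1,1,1,8,1,1,1,36); ℓ=8 even so k=7
i=0: a=18 ⇒ p=18, q=1
…
i=5: a=1 ⇒ p=541, q=29
i=6: a=1 ⇒ p=1026, q=55
i=7: a=1 ⇒ p=1567, q=84
→ (1567, 84).  Check: 1567²=2455489, 348·84²=2455488, difference 1.
k=2:  x_2 = 1567·1567+348·84·84 = 4910977,  y_2 = 1567·84+84·1567 = 263256
k=3:  x_3 = 1567·4910977+348·84·263256 = 15391000351,  y_3 = 1567·263256+84·4910977 = 825044220
k=4:  x_4 = 1567·15391000351+348·84·825044220 = 48235390189057,  y_4 = 1567·825044220+84·15391000351 = 2585688322224
k=5:  x_5 = 1567·48235390189057+348·84·2585688322224 = 151169697461504287,  y_5 = 1567·2585688322224+84·48235390189057 = 8103546376805796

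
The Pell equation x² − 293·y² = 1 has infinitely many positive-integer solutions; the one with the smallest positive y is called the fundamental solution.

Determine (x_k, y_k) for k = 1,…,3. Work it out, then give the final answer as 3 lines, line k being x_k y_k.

12320649 719780
303596783562401 17736313474440
7481018815602612315849 437045785745090703340

d=293: √d = [17; 8,1,1,8,34] (ℓ=5, odd), read p_9/q_9
a_0=17:  p_0=17·1+0=17,  q_0=17·0+1=1
a_1=8:  p_1=8·17+1=137,  q_1=8·1+0=8
…
a_3=1:  p_3=1·154+137=291,  q_3=1·9+8=17
a_4=8:  p_4=8·291+154=2482,  q_4=8·17+9=145
a_5=34:  p_5=34·2482+291=84679,  q_5=34·145+17=4947
a_6=8:  p_6=8·84679+2482=679914,  q_6=8·4947+145=39721
a_7=1:  p_7=1·679914+84679=764593,  q_7=1·39721+4947=44668
a_8=1:  p_8=1·764593+679914=1444507,  q_8=1·44668+39721=84389
a_9=8:  p_9=8·1444507+764593=12320649,  q_9=8·84389+44668=719780
(x₁, y₁) = (12320649, 719780);  12320649² − 293·719780² = 1 ✓
n=2: (12320649,719780)∘(12320649,719780) = (12320649·12320649+293·719780·719780, 12320649·719780+719780·12320649) = (303596783562401,17736313474440)
n=3: (303596783562401,17736313474440)∘(12320649,719780) = (12320649·303596783562401+293·719780·17736313474440, 12320649·17736313474440+719780·303596783562401) = (7481018815602612315849,437045785745090703340)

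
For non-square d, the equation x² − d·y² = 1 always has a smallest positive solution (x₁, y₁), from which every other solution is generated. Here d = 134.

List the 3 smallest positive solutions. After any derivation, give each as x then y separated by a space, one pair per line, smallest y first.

√134 → a₀=11, period (1,1,2,1,3,…,1,1,22); ℓ=14 even so k=13
k=0  a_k=11  p_k/q_k = 11/1
k=1  a_k=1  p_k/q_k = 12/1
…
k=6  a_k=1  p_k/q_k = 382/33
…
k=9  a_k=3  p_k/q_k = 17630/1523
k=10  a_k=1  p_k/q_k = 22133/1912
…
k=12  a_k=1  p_k/q_k = 84029/7259
k=13  a_k=1  p_k/q_k = 145925/12606
(x₁, y₁) = (145925, 12606);  145925² − 134·12606² = 1 ✓
(145925+12606√134)^2 = 42588211249 + 3679061100√134
(145925+12606√134)^3 = 12429369452874725 + 1073733982022394√134

145925 12606
42588211249 3679061100
12429369452874725 1073733982022394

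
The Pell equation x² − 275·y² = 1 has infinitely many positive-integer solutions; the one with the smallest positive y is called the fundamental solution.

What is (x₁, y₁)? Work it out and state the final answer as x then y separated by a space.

d=275: √d = [16; 1,1,2,1,1,32] (ℓ=6, even), read p_5/q_5
a_0=16:  p_0=16·1+0=16,  q_0=16·0+1=1
a_1=1:  p_1=1·16+1=17,  q_1=1·1+0=1
a_2=1:  p_2=1·17+16=33,  q_2=1·1+1=2
…
a_4=1:  p_4=1·83+33=116,  q_4=1·5+2=7
a_5=1:  p_5=1·116+83=199,  q_5=1·7+5=12
fundamental: x₁=199, y₁=12  (since 39601 − 275·144 = 1)

199 12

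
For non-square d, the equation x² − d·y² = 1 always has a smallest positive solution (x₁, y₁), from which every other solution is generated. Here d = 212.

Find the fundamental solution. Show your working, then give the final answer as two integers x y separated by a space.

d=212: √d = [14; 1,1,3,1,1,…,1,1,28] (ℓ=14, even), read p_13/q_13
i=0: a=14 ⇒ p=14, q=1
i=1: a=1 ⇒ p=15, q=1
…
i=5: a=1 ⇒ p=233, q=16
i=6: a=1 ⇒ p=364, q=25
…
i=8: a=1 ⇒ p=2781, q=191
…
i=10: a=1 ⇒ p=7979, q=548
…
i=12: a=1 ⇒ p=37114, q=2549
i=13: a=1 ⇒ p=66249, q=4550
→ (66249, 4550).  Check: 66249²=4388930001, 212·4550²=4388930000, difference 1.

66249 4550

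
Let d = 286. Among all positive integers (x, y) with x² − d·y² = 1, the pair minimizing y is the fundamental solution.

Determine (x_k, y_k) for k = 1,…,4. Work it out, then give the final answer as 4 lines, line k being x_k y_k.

561835 33222
631317134449 37330564740
709392124465745995 41947235681362578
797122648497793485067201 47134850318039357456520

d=286: √d = [16; 1,10,3,3,2,3,3,10,1,32] (ℓ=10, even), read p_9/q_9
i=0: a=16 ⇒ p=16, q=1
…
i=2: a=10 ⇒ p=186, q=11
…
i=5: a=2 ⇒ p=4397, q=260
…
i=7: a=3 ⇒ p=49703, q=2939
i=8: a=10 ⇒ p=512132, q=30283
i=9: a=1 ⇒ p=561835, q=33222
fundamental: x₁=561835, y₁=33222  (since 315658567225 − 286·1103701284 = 1)
k=2:  x_2 = 561835·561835+286·33222·33222 = 631317134449,  y_2 = 561835·33222+33222·561835 = 37330564740
k=3:  x_3 = 561835·631317134449+286·33222·37330564740 = 709392124465745995,  y_3 = 561835·37330564740+33222·631317134449 = 41947235681362578
k=4:  x_4 = 561835·709392124465745995+286·33222·41947235681362578 = 797122648497793485067201,  y_4 = 561835·41947235681362578+33222·709392124465745995 = 47134850318039357456520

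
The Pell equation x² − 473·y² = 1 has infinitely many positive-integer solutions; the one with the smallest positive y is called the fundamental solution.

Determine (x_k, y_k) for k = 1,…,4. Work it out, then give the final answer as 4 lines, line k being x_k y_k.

√473 = [21; 1,2,1,42, …], period ℓ=4 (even) → k=3
a_0=21:  p_0=21·1+0=21,  q_0=21·0+1=1
…
a_2=2:  p_2=2·22+21=65,  q_2=2·1+1=3
a_3=1:  p_3=1·65+22=87,  q_3=1·3+1=4
fundamental: x₁=87, y₁=4  (since 7569 − 473·16 = 1)
k=2:  x_2 = 87·87+473·4·4 = 15137,  y_2 = 87·4+4·87 = 696
k=3:  x_3 = 87·15137+473·4·696 = 2633751,  y_3 = 87·696+4·15137 = 121100
k=4:  x_4 = 87·2633751+473·4·121100 = 458257537,  y_4 = 87·121100+4·2633751 = 21070704

87 4
15137 696
2633751 121100
458257537 21070704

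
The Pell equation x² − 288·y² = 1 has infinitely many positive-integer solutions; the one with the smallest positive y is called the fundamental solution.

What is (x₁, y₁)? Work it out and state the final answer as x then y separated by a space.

√288 → a₀=16, period (1,32); ℓ=2 even so k=1
step 0: (16, 1)  from 16·(1,0) + (0,1)
step 1: (17, 1)  from 1·(16,1) + (1,0)
(x₁, y₁) = (17, 1);  17² − 288·1² = 1 ✓

17 1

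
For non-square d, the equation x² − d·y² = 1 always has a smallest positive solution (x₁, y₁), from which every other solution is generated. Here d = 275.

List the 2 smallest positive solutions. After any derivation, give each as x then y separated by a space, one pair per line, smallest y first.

199 12
79201 4776

√275 = [16; 1,1,2,1,1,32, …], period ℓ=6 (even) → k=5
k=0  a_k=16  p_k/q_k = 16/1
k=1  a_k=1  p_k/q_k = 17/1
k=2  a_k=1  p_k/q_k = 33/2
k=3  a_k=2  p_k/q_k = 83/5
k=4  a_k=1  p_k/q_k = 116/7
k=5  a_k=1  p_k/q_k = 199/12
→ (199, 12).  Check: 199²=39601, 275·12²=39600, difference 1.
k=2:  x_2 = 199·199+275·12·12 = 79201,  y_2 = 199·12+12·199 = 4776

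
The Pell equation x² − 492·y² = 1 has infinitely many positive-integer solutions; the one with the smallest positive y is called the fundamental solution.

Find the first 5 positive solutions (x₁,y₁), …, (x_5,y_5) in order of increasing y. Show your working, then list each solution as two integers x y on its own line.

29767 1342
1772148577 79894628
105503093353351 4756446782010
6281021157926249857 283170302640288712
373934313510478265633287 16858260792630501398198

√492 → a₀=22, period (5,1,1,10,1,1,5,44); ℓ=8 even so k=7
a_0=22:  p_0=22·1+0=22,  q_0=22·0+1=1
a_1=5:  p_1=5·22+1=111,  q_1=5·1+0=5
…
a_5=1:  p_5=1·2573+244=2817,  q_5=1·116+11=127
a_6=1:  p_6=1·2817+2573=5390,  q_6=1·127+116=243
a_7=5:  p_7=5·5390+2817=29767,  q_7=5·243+127=1342
(x₁, y₁) = (29767, 1342);  29767² − 492·1342² = 1 ✓
k=2:  x_2 = 29767·29767+492·1342·1342 = 1772148577,  y_2 = 29767·1342+1342·29767 = 79894628
k=3:  x_3 = 29767·1772148577+492·1342·79894628 = 105503093353351,  y_3 = 29767·79894628+1342·1772148577 = 4756446782010
k=4:  x_4 = 29767·105503093353351+492·1342·4756446782010 = 6281021157926249857,  y_4 = 29767·4756446782010+1342·105503093353351 = 283170302640288712
k=5:  x_5 = 29767·6281021157926249857+492·1342·283170302640288712 = 373934313510478265633287,  y_5 = 29767·283170302640288712+1342·6281021157926249857 = 16858260792630501398198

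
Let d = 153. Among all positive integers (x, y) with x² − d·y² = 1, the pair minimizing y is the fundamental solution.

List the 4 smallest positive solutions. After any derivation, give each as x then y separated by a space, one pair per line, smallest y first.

√153 = [12; 2,1,2,2,2,1,2,24, …], period ℓ=8 (even) → k=7
k=0  a_k=12  p_k/q_k = 12/1
k=1  a_k=2  p_k/q_k = 25/2
k=2  a_k=1  p_k/q_k = 37/3
…
k=4  a_k=2  p_k/q_k = 235/19
…
k=6  a_k=1  p_k/q_k = 804/65
k=7  a_k=2  p_k/q_k = 2177/176
fundamental: x₁=2177, y₁=176  (since 4739329 − 153·30976 = 1)
(2177+176√153)^2 = 9478657 + 766304√153
(2177+176√153)^3 = 41270070401 + 3336487440√153
(2177+176√153)^4 = 179689877047297 + 14527065547456√153

2177 176
9478657 766304
41270070401 3336487440
179689877047297 14527065547456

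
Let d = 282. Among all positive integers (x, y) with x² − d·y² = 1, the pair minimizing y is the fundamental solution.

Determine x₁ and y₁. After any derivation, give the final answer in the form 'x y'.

d=282: √d = [16; 1,3,1,4,1,3,1,32] (ℓ=8, even), read p_7/q_7
step 0: (16, 1)  from 16·(1,0) + (0,1)
step 1: (17, 1)  from 1·(16,1) + (1,0)
step 2: (67, 4)  from 3·(17,1) + (16,1)
step 3: (84, 5)  from 1·(67,4) + (17,1)
…
step 5: (487, 29)  from 1·(403,24) + (84,5)
step 6: (1864, 111)  from 3·(487,29) + (403,24)
step 7: (2351, 140)  from 1·(1864,111) + (487,29)
fundamental: x₁=2351, y₁=140  (since 5527201 − 282·19600 = 1)

2351 140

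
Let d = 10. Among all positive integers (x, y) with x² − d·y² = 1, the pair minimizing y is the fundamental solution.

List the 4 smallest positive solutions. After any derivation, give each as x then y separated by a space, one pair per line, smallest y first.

√10 = [3; 6, …], period ℓ=1 (odd) → k=1
step 0: (3, 1)  from 3·(1,0) + (0,1)
step 1: (19, 6)  from 6·(3,1) + (1,0)
(x₁, y₁) = (19, 6);  19² − 10·6² = 1 ✓
n=2: (19,6)∘(19,6) = (19·19+10·6·6, 19·6+6·19) = (721,228)
n=3: (721,228)∘(19,6) = (19·721+10·6·228, 19·228+6·721) = (27379,8658)
n=4: (27379,8658)∘(19,6) = (19·27379+10·6·8658, 19·8658+6·27379) = (1039681,328776)

19 6
721 228
27379 8658
1039681 328776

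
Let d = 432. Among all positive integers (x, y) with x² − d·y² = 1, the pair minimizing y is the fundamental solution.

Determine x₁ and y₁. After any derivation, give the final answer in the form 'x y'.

d=432: √d = [20; 1,3,1,1,1,3,1,40] (ℓ=8, even), read p_7/q_7
a_0=20:  p_0=20·1+0=20,  q_0=20·0+1=1
a_1=1:  p_1=1·20+1=21,  q_1=1·1+0=1
…
a_3=1:  p_3=1·83+21=104,  q_3=1·4+1=5
a_4=1:  p_4=1·104+83=187,  q_4=1·5+4=9
a_5=1:  p_5=1·187+104=291,  q_5=1·9+5=14
a_6=3:  p_6=3·291+187=1060,  q_6=3·14+9=51
a_7=1:  p_7=1·1060+291=1351,  q_7=1·51+14=65
(x₁, y₁) = (1351, 65);  1351² − 432·65² = 1 ✓

1351 65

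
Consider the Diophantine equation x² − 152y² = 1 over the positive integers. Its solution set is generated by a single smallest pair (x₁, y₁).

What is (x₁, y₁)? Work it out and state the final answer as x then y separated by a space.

[12; 3,24] for √152; ℓ=2 ⇒ convergent index 1
a_0=12:  p_0=12·1+0=12,  q_0=12·0+1=1
a_1=3:  p_1=3·12+1=37,  q_1=3·1+0=3
(x₁, y₁) = (37, 3);  37² − 152·3² = 1 ✓

37 3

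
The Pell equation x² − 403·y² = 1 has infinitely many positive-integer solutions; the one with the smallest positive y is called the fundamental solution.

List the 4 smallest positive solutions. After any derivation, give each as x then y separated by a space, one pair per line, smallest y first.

√403 → a₀=20, period (13,2,1,3,1,3,1,2,13,40); ℓ=10 even so k=9
k=0  a_k=20  p_k/q_k = 20/1
k=1  a_k=13  p_k/q_k = 261/13
k=2  a_k=2  p_k/q_k = 542/27
…
k=5  a_k=1  p_k/q_k = 3754/187
k=6  a_k=3  p_k/q_k = 14213/708
…
k=8  a_k=2  p_k/q_k = 50147/2498
k=9  a_k=13  p_k/q_k = 669878/33369
(x₁, y₁) = (669878, 33369);  669878² − 403·33369² = 1 ✓
n=2: (669878,33369)∘(669878,33369) = (669878·669878+403·33369·33369, 669878·33369+33369·669878) = (897473069767,44706317964)
n=3: (897473069767,44706317964)∘(669878,33369) = (669878·897473069767+403·33369·44706317964, 669878·44706317964+33369·897473069767) = (1202394930058086974,59895557730143415)
n=4: (1202394930058086974,59895557730143415)∘(669878,33369) = (669878·1202394930058086974+403·33369·59895557730143415, 669878·59895557730143415+33369·1202394930058086974) = (1610915821914004898868577,80245432842261314788776)

669878 33369
897473069767 44706317964
1202394930058086974 59895557730143415
1610915821914004898868577 80245432842261314788776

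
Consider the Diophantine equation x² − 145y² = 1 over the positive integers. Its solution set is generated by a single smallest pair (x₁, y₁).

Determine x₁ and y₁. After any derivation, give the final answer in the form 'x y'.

289 24

√145 = [12; 24, …], period ℓ=1 (odd) → k=1
i=0: a=12 ⇒ p=12, q=1
i=1: a=24 ⇒ p=289, q=24
(x₁, y₁) = (289, 24);  289² − 145·24² = 1 ✓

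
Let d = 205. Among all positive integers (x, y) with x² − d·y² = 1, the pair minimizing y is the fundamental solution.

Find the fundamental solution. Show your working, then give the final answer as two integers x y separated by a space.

√205 → a₀=14, period (3,6,1,4,1,6,3,28); ℓ=8 even so k=7
i=0: a=14 ⇒ p=14, q=1
…
i=3: a=1 ⇒ p=315, q=22
…
i=5: a=1 ⇒ p=1847, q=129
i=6: a=6 ⇒ p=12614, q=881
i=7: a=3 ⇒ p=39689, q=2772
(x₁, y₁) = (39689, 2772);  39689² − 205·2772² = 1 ✓

39689 2772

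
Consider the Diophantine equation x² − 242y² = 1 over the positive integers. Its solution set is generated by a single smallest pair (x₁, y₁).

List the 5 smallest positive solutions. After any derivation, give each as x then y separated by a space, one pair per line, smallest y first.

d=242: √d = [15; 1,1,3,1,14,1,3,1,1,30] (ℓ=10, even), read p_9/q_9
a_0=15:  p_0=15·1+0=15,  q_0=15·0+1=1
a_1=1:  p_1=1·15+1=16,  q_1=1·1+0=1
a_2=1:  p_2=1·16+15=31,  q_2=1·1+1=2
…
a_5=14:  p_5=14·140+109=2069,  q_5=14·9+7=133
a_6=1:  p_6=1·2069+140=2209,  q_6=1·133+9=142
a_7=3:  p_7=3·2209+2069=8696,  q_7=3·142+133=559
a_8=1:  p_8=1·8696+2209=10905,  q_8=1·559+142=701
a_9=1:  p_9=1·10905+8696=19601,  q_9=1·701+559=1260
→ (19601, 1260).  Check: 19601²=384199201, 242·1260²=384199200, difference 1.
(19601+1260√242)^2 = 768398401 + 49394520√242
(19601+1260√242)^3 = 30122754096401 + 1936363971780√242
(19601+1260√242)^4 = 1180872205318713601 + 75909340372325040√242
(19601+1260√242)^5 = 46292552162781456490001 + 2975797959339522246300√242

19601 1260
768398401 49394520
30122754096401 1936363971780
1180872205318713601 75909340372325040
46292552162781456490001 2975797959339522246300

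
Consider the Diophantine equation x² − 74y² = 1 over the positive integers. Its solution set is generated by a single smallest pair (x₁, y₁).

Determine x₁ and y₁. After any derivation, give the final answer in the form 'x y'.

3699 430

√74 = [8; 1,1,1,1,16, …], period ℓ=5 (odd) → k=9
step 0: (8, 1)  from 8·(1,0) + (0,1)
step 1: (9, 1)  from 1·(8,1) + (1,0)
…
step 8: (2228, 259)  from 1·(1471,171) + (757,88)
step 9: (3699, 430)  from 1·(2228,259) + (1471,171)
fundamental: x₁=3699, y₁=430  (since 13682601 − 74·184900 = 1)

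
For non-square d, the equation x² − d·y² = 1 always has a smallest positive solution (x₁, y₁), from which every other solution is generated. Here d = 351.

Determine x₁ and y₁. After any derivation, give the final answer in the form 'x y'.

[18; 1,2,1,3,2,2,2,3,1,2,1,36] for √351; ℓ=12 ⇒ convergent index 11
i=0: a=18 ⇒ p=18, q=1
…
i=3: a=1 ⇒ p=75, q=4
i=4: a=3 ⇒ p=281, q=15
…
i=9: a=1 ⇒ p=16543, q=883
i=10: a=2 ⇒ p=45882, q=2449
i=11: a=1 ⇒ p=62425, q=3332
→ (62425, 3332).  Check: 62425²=3896880625, 351·3332²=3896880624, difference 1.

62425 3332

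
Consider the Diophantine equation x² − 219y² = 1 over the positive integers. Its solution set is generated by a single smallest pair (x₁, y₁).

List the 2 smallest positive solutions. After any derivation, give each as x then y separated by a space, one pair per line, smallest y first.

√219 = [14; 1,3,1,28, …], period ℓ=4 (even) → k=3
step 0: (14, 1)  from 14·(1,0) + (0,1)
step 1: (15, 1)  from 1·(14,1) + (1,0)
step 2: (59, 4)  from 3·(15,1) + (14,1)
step 3: (74, 5)  from 1·(59,4) + (15,1)
→ (74, 5).  Check: 74²=5476, 219·5²=5475, difference 1.
(74+5√219)^2 = 10951 + 740√219

74 5
10951 740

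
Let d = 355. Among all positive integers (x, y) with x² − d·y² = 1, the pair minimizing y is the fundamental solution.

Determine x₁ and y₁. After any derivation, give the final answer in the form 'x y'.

954809 50676

d=355: √d = [18; 1,5,3,3,1,6,1,3,3,5,1,36] (ℓ=12, even), read p_11/q_11
a_0=18:  p_0=18·1+0=18,  q_0=18·0+1=1
…
a_3=3:  p_3=3·113+19=358,  q_3=3·6+1=19
a_4=3:  p_4=3·358+113=1187,  q_4=3·19+6=63
…
a_8=3:  p_8=3·12002+10457=46463,  q_8=3·637+555=2466
…
a_10=5:  p_10=5·151391+46463=803418,  q_10=5·8035+2466=42641
a_11=1:  p_11=1·803418+151391=954809,  q_11=1·42641+8035=50676
fundamental: x₁=954809, y₁=50676  (since 911660226481 − 355·2568056976 = 1)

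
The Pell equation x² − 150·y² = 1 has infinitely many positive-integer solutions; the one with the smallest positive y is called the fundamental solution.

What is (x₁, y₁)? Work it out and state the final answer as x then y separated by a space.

49 4

√150 = [12; 4,24, …], period ℓ=2 (even) → k=1
k=0  a_k=12  p_k/q_k = 12/1
k=1  a_k=4  p_k/q_k = 49/4
(x₁, y₁) = (49, 4);  49² − 150·4² = 1 ✓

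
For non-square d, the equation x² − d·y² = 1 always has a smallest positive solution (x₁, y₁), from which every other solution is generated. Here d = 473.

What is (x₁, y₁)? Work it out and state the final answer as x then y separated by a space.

87 4

√473 = [21; 1,2,1,42, …], period ℓ=4 (even) → k=3
i=0: a=21 ⇒ p=21, q=1
i=1: a=1 ⇒ p=22, q=1
i=2: a=2 ⇒ p=65, q=3
i=3: a=1 ⇒ p=87, q=4
fundamental: x₁=87, y₁=4  (since 7569 − 473·16 = 1)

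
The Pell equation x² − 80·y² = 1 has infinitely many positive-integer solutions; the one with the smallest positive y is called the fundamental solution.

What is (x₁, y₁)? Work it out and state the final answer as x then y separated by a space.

9 1

√80 = [8; 1,16, …], period ℓ=2 (even) → k=1
a_0=8:  p_0=8·1+0=8,  q_0=8·0+1=1
a_1=1:  p_1=1·8+1=9,  q_1=1·1+0=1
(x₁, y₁) = (9, 1);  9² − 80·1² = 1 ✓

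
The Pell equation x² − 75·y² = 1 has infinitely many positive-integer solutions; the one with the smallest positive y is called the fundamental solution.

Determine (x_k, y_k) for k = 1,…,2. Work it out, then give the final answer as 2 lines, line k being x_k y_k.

26 3
1351 156

[8; 1,1,1,16] for √75; ℓ=4 ⇒ convergent index 3
a_0=8:  p_0=8·1+0=8,  q_0=8·0+1=1
…
a_2=1:  p_2=1·9+8=17,  q_2=1·1+1=2
a_3=1:  p_3=1·17+9=26,  q_3=1·2+1=3
(x₁, y₁) = (26, 3);  26² − 75·3² = 1 ✓
n=2: (26,3)∘(26,3) = (26·26+75·3·3, 26·3+3·26) = (1351,156)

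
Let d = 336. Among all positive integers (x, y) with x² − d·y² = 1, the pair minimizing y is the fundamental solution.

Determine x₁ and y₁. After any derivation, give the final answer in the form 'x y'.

55 3

√336 = [18; 3,36, …], period ℓ=2 (even) → k=1
step 0: (18, 1)  from 18·(1,0) + (0,1)
step 1: (55, 3)  from 3·(18,1) + (1,0)
→ (55, 3).  Check: 55²=3025, 336·3²=3024, difference 1.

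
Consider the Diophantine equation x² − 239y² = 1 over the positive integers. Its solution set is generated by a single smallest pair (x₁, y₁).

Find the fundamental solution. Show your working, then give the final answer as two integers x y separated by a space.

6195120 400729

[15; 2,5,1,2,4,15,4,2,1,5,2,30] for √239; ℓ=12 ⇒ convergent index 11
i=0: a=15 ⇒ p=15, q=1
…
i=3: a=1 ⇒ p=201, q=13
i=4: a=2 ⇒ p=572, q=37
i=5: a=4 ⇒ p=2489, q=161
i=6: a=15 ⇒ p=37907, q=2452
…
i=8: a=2 ⇒ p=346141, q=22390
i=9: a=1 ⇒ p=500258, q=32359
i=10: a=5 ⇒ p=2847431, q=184185
i=11: a=2 ⇒ p=6195120, q=400729
(x₁, y₁) = (6195120, 400729);  6195120² − 239·400729² = 1 ✓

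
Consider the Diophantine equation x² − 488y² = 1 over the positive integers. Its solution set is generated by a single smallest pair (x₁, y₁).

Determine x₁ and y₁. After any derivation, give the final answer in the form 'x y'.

[22; 11,44] for √488; ℓ=2 ⇒ convergent index 1
i=0: a=22 ⇒ p=22, q=1
i=1: a=11 ⇒ p=243, q=11
(x₁, y₁) = (243, 11);  243² − 488·11² = 1 ✓

243 11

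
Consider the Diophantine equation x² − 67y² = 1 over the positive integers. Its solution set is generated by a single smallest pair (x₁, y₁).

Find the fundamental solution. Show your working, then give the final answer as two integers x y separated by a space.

[8; 5,2,1,1,7,1,1,2,5,16] for √67; ℓ=10 ⇒ convergent index 9
i=0: a=8 ⇒ p=8, q=1
i=1: a=5 ⇒ p=41, q=5
…
i=3: a=1 ⇒ p=131, q=16
i=4: a=1 ⇒ p=221, q=27
i=5: a=7 ⇒ p=1678, q=205
i=6: a=1 ⇒ p=1899, q=232
i=7: a=1 ⇒ p=3577, q=437
i=8: a=2 ⇒ p=9053, q=1106
i=9: a=5 ⇒ p=48842, q=5967
(x₁, y₁) = (48842, 5967);  48842² − 67·5967² = 1 ✓

48842 5967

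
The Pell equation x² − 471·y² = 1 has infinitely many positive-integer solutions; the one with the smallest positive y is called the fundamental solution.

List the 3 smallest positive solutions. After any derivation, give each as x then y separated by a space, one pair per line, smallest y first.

[21; 1,2,2,1,3,…,2,1,42] for √471; ℓ=14 ⇒ convergent index 13
a_0=21:  p_0=21·1+0=21,  q_0=21·0+1=1
a_1=1:  p_1=1·21+1=22,  q_1=1·1+0=1
…
a_3=2:  p_3=2·65+22=152,  q_3=2·3+1=7
a_4=1:  p_4=1·152+65=217,  q_4=1·7+3=10
…
a_9=3:  p_9=3·198665+48809=644804,  q_9=3·9154+2249=29711
a_10=1:  p_10=1·644804+198665=843469,  q_10=1·29711+9154=38865
a_11=2:  p_11=2·843469+644804=2331742,  q_11=2·38865+29711=107441
a_12=2:  p_12=2·2331742+843469=5506953,  q_12=2·107441+38865=253747
a_13=1:  p_13=1·5506953+2331742=7838695,  q_13=1·253747+107441=361188
→ (7838695, 361188).  Check: 7838695²=61445139303025, 471·361188²=61445139303024, difference 1.
k=2:  x_2 = 7838695·7838695+471·361188·361188 = 122890278606049,  y_2 = 7838695·361188+361188·7838695 = 5662485139320
k=3:  x_3 = 7838695·122890278606049+471·361188·5662485139320 = 1926598824915678693415,  y_3 = 7838695·5662485139320+361188·122890278606049 = 88772987898323613612

7838695 361188
122890278606049 5662485139320
1926598824915678693415 88772987898323613612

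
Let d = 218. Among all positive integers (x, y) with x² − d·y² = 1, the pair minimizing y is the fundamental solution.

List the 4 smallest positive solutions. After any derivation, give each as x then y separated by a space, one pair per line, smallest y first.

126003 8534
31753512017 2150619204
8002075549230099 541968943114690
2016571050827526816577 136579425476409948936

[14; 1,3,3,1,28] for √218; ℓ=5 ⇒ convergent index 9
a_0=14:  p_0=14·1+0=14,  q_0=14·0+1=1
a_1=1:  p_1=1·14+1=15,  q_1=1·1+0=1
a_2=3:  p_2=3·15+14=59,  q_2=3·1+1=4
a_3=3:  p_3=3·59+15=192,  q_3=3·4+1=13
a_4=1:  p_4=1·192+59=251,  q_4=1·13+4=17
…
a_6=1:  p_6=1·7220+251=7471,  q_6=1·489+17=506
a_7=3:  p_7=3·7471+7220=29633,  q_7=3·506+489=2007
a_8=3:  p_8=3·29633+7471=96370,  q_8=3·2007+506=6527
a_9=1:  p_9=1·96370+29633=126003,  q_9=1·6527+2007=8534
→ (126003, 8534).  Check: 126003²=15876756009, 218·8534²=15876756008, difference 1.
(x_2, y_2) = (126003·126003 + 218·8534·8534, 126003·8534 + 8534·126003) = (31753512017, 2150619204)
(x_3, y_3) = (126003·31753512017 + 218·8534·2150619204, 126003·2150619204 + 8534·31753512017) = (8002075549230099, 541968943114690)
(x_4, y_4) = (126003·8002075549230099 + 218·8534·541968943114690, 126003·541968943114690 + 8534·8002075549230099) = (2016571050827526816577, 136579425476409948936)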